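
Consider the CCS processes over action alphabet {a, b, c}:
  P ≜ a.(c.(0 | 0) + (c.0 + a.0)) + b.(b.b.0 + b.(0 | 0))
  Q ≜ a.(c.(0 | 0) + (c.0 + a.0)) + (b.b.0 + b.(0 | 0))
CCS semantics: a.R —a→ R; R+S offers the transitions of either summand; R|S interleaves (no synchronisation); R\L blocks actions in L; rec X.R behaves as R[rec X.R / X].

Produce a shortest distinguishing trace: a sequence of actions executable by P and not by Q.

P's transition system — 6 states:
  p0 = a.(c.(0 | 0) + (c.0 + a.0)) + b.(b.b.0 + b.(0 | 0)) :: —a→ p1, —b→ p2
  p1 = c.(0 | 0) + (c.0 + a.0) :: —a→ p3, —c→ p3, —c→ p4
  p2 = b.b.0 + b.(0 | 0) :: —b→ p4, —b→ p5
  p3 = 0 :: ·
  p4 = 0 | 0 :: ·
  p5 = b.0 :: —b→ p3
Q's transition system — 5 states:
  q0 = a.(c.(0 | 0) + (c.0 + a.0)) + (b.b.0 + b.(0 | 0)) :: —a→ q1, —b→ q2, —b→ q3
  q1 = c.(0 | 0) + (c.0 + a.0) :: —a→ q4, —c→ q2, —c→ q4
  q2 = 0 | 0 :: ·
  q3 = b.0 :: —b→ q4
  q4 = 0 :: ·
Executing bbb from P (initial set {p0}):
  step 1 (b): {p2}
  step 2 (b): {p4, p5}
  step 3 (b): {p3}
  ✓ P
Executing bbb from Q (initial set {q0}):
  step 1 (b): {q2, q3}
  step 2 (b): {q4}
  step 3 (b): ∅  — Q cannot continue

bbb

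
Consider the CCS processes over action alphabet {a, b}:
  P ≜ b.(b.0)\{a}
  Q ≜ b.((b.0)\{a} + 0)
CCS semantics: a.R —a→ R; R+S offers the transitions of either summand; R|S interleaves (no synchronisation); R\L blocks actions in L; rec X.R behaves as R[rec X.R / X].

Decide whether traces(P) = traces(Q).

LTS(P): 3 reachable states
  u0 = b.(b.0)\{a} → -b-> u1
  u1 = (b.0)\{a} → -b-> u2
  u2 = 0\{a} → stopped
LTS(Q): 3 reachable states
  v0 = b.((b.0)\{a} + 0) → -b-> v1
  v1 = (b.0)\{a} + 0 → -b-> v2
  v2 = 0\{a} → stopped
Coarsest stable partition (strong bisimilarity classes):
  B0 = {u0, v0}
  B1 = {u1, v1}
  B2 = {u2, v2}
u0 ∈ B0, v0 ∈ B0 → same block
Bisimilar ⇒ trace-equivalent.

trace-equivalent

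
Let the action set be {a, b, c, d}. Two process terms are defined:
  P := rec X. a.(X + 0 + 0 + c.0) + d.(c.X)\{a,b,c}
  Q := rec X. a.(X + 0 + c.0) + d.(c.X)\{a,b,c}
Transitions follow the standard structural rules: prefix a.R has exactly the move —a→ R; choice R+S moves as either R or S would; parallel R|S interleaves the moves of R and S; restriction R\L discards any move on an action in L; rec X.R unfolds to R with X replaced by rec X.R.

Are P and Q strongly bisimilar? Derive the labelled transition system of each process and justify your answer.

LTS(P): 4 reachable states
  s0 = rec X. a.(X + 0 + 0 + c.0) + d.(c.X)\{a,b,c} | --a--▸ s1, --d--▸ s2
  s1 = (rec X. a.(X + 0 + 0 + c.0) + d.(c.X)\{a,b,c}) + 0 + 0 + c.0 | --a--▸ s1, --c--▸ s3, --d--▸ s2
  s2 = (c.(rec X. a.(X + 0 + 0 + c.0) + d.(c.X)\{a,b,c}))\{a,b,c} | ∅
  s3 = 0 | ∅
LTS(Q): 4 reachable states
  t0 = rec X. a.(X + 0 + c.0) + d.(c.X)\{a,b,c} | --a--▸ t1, --d--▸ t2
  t1 = (rec X. a.(X + 0 + c.0) + d.(c.X)\{a,b,c}) + 0 + c.0 | --a--▸ t1, --c--▸ t3, --d--▸ t2
  t2 = (c.(rec X. a.(X + 0 + c.0) + d.(c.X)\{a,b,c}))\{a,b,c} | ∅
  t3 = 0 | ∅
Coarsest stable partition (strong bisimilarity classes):
  B0 = {s0, t0}
  B1 = {s2, s3, t2, t3}
  B2 = {s1, t1}
s0 ∈ B0, t0 ∈ B0 → same block

YES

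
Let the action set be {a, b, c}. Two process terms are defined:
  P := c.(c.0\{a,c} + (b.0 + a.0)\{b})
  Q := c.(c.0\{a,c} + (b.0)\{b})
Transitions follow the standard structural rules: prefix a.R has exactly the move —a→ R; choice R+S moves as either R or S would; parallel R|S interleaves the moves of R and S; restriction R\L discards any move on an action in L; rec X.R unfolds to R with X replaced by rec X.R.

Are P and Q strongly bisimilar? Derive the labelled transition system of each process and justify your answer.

Reachable graph of P (4 states):
  u0 = c.(c.0\{a,c} + (b.0 + a.0)\{b}) | --c--▸ u1
  u1 = c.0\{a,c} + (b.0 + a.0)\{b} | --a--▸ u2, --c--▸ u3
  u2 = 0\{b} | ∅
  u3 = 0\{a,c} | ∅
Reachable graph of Q (3 states):
  v0 = c.(c.0\{a,c} + (b.0)\{b}) | --c--▸ v1
  v1 = c.0\{a,c} + (b.0)\{b} | --c--▸ v2
  v2 = 0\{a,c} | ∅
Coarsest stable partition (strong bisimilarity classes):
  B0 = {u0}
  B1 = {u1}
  B2 = {u2, u3, v2}
  B3 = {v0}
  B4 = {v1}
u0 ∈ B0, v0 ∈ B3 → different blocks

not bisimilar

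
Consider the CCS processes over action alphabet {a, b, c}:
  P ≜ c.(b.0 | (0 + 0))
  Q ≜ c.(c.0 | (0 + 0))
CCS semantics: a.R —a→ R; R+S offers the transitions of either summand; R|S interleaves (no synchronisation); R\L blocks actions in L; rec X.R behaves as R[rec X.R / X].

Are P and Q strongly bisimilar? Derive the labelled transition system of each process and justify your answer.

Reachable graph of P (3 states):
  m0 = c.(b.0 | (0 + 0)) | -c-> m1
  m1 = b.0 | (0 + 0) | -b-> m2
  m2 = 0 | (0 + 0) | ·
Reachable graph of Q (3 states):
  n0 = c.(c.0 | (0 + 0)) | -c-> n1
  n1 = c.0 | (0 + 0) | -c-> n2
  n2 = 0 | (0 + 0) | ·
Coarsest stable partition (strong bisimilarity classes):
  B0 = {m0}
  B1 = {m1}
  B2 = {m2, n2}
  B3 = {n0}
  B4 = {n1}
m0 ∈ B0, n0 ∈ B3 → different blocks

P ≁ Q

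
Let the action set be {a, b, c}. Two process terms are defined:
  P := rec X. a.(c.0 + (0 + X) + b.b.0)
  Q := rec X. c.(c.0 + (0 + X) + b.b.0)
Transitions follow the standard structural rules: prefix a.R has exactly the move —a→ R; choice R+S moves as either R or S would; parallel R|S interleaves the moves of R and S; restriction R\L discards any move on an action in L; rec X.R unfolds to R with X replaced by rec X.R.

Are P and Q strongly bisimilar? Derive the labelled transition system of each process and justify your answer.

not bisimilar

Reachable graph of P (4 states):
  m0 = rec X. a.(c.0 + (0 + X) + b.b.0) → --a--▸ m1
  m1 = c.0 + (0 + (rec X. a.(c.0 + (0 + X) + b.b.0))) + b.b.0 → --a--▸ m1, --b--▸ m2, --c--▸ m3
  m2 = b.0 → --b--▸ m3
  m3 = 0 → (no moves)
Reachable graph of Q (4 states):
  n0 = rec X. c.(c.0 + (0 + X) + b.b.0) → --c--▸ n1
  n1 = c.0 + (0 + (rec X. c.(c.0 + (0 + X) + b.b.0))) + b.b.0 → --b--▸ n2, --c--▸ n1, --c--▸ n3
  n2 = b.0 → --b--▸ n3
  n3 = 0 → (no moves)
Bisimilarity quotient blocks:
  B0 = {m0}
  B1 = {m1}
  B2 = {m2, n2}
  B3 = {m3, n3}
  B4 = {n0}
  B5 = {n1}
m0 ∈ B0, n0 ∈ B4 → different blocks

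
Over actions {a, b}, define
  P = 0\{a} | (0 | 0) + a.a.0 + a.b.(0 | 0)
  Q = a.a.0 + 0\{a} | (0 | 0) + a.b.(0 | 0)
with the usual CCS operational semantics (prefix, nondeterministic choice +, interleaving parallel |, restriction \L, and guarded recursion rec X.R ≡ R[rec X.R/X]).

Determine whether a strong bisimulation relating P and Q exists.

YES

LTS(P): 5 reachable states
  m0 = 0\{a} | (0 | 0) + a.a.0 + a.b.(0 | 0) has moves --a--▸ m1, --a--▸ m2
  m1 = a.0 has moves --a--▸ m3
  m2 = b.(0 | 0) has moves --b--▸ m4
  m3 = 0 has moves deadlocked
  m4 = 0 | 0 has moves deadlocked
LTS(Q): 5 reachable states
  n0 = a.a.0 + 0\{a} | (0 | 0) + a.b.(0 | 0) has moves --a--▸ n1, --a--▸ n2
  n1 = a.0 has moves --a--▸ n3
  n2 = b.(0 | 0) has moves --b--▸ n4
  n3 = 0 has moves deadlocked
  n4 = 0 | 0 has moves deadlocked
Bisimilarity quotient blocks:
  B0 = {m0, n0}
  B1 = {m2, n2}
  B2 = {m3, m4, n3, n4}
  B3 = {m1, n1}
m0 ∈ B0, n0 ∈ B0 → same block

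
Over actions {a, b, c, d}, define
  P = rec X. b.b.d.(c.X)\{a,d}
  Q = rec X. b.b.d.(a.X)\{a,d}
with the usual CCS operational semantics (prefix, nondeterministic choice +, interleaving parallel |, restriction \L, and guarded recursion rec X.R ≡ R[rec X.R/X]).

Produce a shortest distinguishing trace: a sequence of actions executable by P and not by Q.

LTS(P): 7 reachable states
  p0 = rec X. b.b.d.(c.X)\{a,d} → -b-> p1
  p1 = b.d.(c.(rec X. b.b.d.(c.X)\{a,d}))\{a,d} → -b-> p2
  p2 = d.(c.(rec X. b.b.d.(c.X)\{a,d}))\{a,d} → -d-> p3
  p3 = (c.(rec X. b.b.d.(c.X)\{a,d}))\{a,d} → -c-> p4
  p4 = (rec X. b.b.d.(c.X)\{a,d})\{a,d} → -b-> p5
  p5 = (b.d.(c.(rec X. b.b.d.(c.X)\{a,d}))\{a,d})\{a,d} → -b-> p6
  p6 = (d.(c.(rec X. b.b.d.(c.X)\{a,d}))\{a,d})\{a,d} → ∅
LTS(Q): 4 reachable states
  q0 = rec X. b.b.d.(a.X)\{a,d} → -b-> q1
  q1 = b.d.(a.(rec X. b.b.d.(a.X)\{a,d}))\{a,d} → -b-> q2
  q2 = d.(a.(rec X. b.b.d.(a.X)\{a,d}))\{a,d} → -d-> q3
  q3 = (a.(rec X. b.b.d.(a.X)\{a,d}))\{a,d} → ∅
Trace ⟨bbdc⟩ through P, begin at {p0}:
  after b @ step 1: {p1}
  after b @ step 2: {p2}
  after d @ step 3: {p3}
  after c @ step 4: {p4}
  P completes σ.
Trace ⟨bbdc⟩ through Q, begin at {q0}:
  after b @ step 1: {q1}
  after b @ step 2: {q2}
  after d @ step 3: {q3}
  after c @ step 4: ∅  — Q cannot continue

bbdc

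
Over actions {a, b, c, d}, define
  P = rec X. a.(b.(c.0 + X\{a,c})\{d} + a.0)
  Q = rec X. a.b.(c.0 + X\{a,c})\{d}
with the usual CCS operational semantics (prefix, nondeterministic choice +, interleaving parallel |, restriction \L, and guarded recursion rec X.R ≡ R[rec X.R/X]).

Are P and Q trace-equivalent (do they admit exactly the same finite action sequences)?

traces(P) ≠ traces(Q) — witness ⟨aa⟩

LTS(P): 5 reachable states
  p0 = rec X. a.(b.(c.0 + X\{a,c})\{d} + a.0) has moves ··a··> p1
  p1 = b.(c.0 + (rec X. a.(b.(c.0 + X\{a,c})\{d} + a.0))\{a,c})\{d} + a.0 has moves ··a··> p2, ··b··> p3
  p2 = 0 has moves (no moves)
  p3 = (c.0 + (rec X. a.(b.(c.0 + X\{a,c})\{d} + a.0))\{a,c})\{d} has moves ··c··> p4
  p4 = 0\{d} has moves (no moves)
LTS(Q): 4 reachable states
  q0 = rec X. a.b.(c.0 + X\{a,c})\{d} has moves ··a··> q1
  q1 = b.(c.0 + (rec X. a.b.(c.0 + X\{a,c})\{d})\{a,c})\{d} has moves ··b··> q2
  q2 = (c.0 + (rec X. a.b.(c.0 + X\{a,c})\{d})\{a,c})\{d} has moves ··c··> q3
  q3 = 0\{d} has moves (no moves)
Trace ⟨aa⟩ through P, begin at {p0}:
  after a @ step 1: {p1}
  after a @ step 2: {p2}
  P completes σ.
Trace ⟨aa⟩ through Q, begin at {q0}:
  after a @ step 1: {q1}
  after a @ step 2: ∅ (Q stuck)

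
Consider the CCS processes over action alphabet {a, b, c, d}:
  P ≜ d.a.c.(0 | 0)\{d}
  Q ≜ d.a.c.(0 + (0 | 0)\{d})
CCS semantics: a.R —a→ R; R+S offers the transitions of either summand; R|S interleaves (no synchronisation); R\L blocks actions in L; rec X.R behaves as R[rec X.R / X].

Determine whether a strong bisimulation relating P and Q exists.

LTS(P): 4 reachable states
  m0 = d.a.c.(0 | 0)\{d} ⊢ ··d··> m1
  m1 = a.c.(0 | 0)\{d} ⊢ ··a··> m2
  m2 = c.(0 | 0)\{d} ⊢ ··c··> m3
  m3 = (0 | 0)\{d} ⊢ (no moves)
LTS(Q): 4 reachable states
  n0 = d.a.c.(0 + (0 | 0)\{d}) ⊢ ··d··> n1
  n1 = a.c.(0 + (0 | 0)\{d}) ⊢ ··a··> n2
  n2 = c.(0 + (0 | 0)\{d}) ⊢ ··c··> n3
  n3 = 0 + (0 | 0)\{d} ⊢ (no moves)
Bisimilarity quotient blocks:
  B0 = {m0, n0}
  B1 = {m1, n1}
  B2 = {m2, n2}
  B3 = {m3, n3}
m0 ∈ B0, n0 ∈ B0 → same block

bisimilar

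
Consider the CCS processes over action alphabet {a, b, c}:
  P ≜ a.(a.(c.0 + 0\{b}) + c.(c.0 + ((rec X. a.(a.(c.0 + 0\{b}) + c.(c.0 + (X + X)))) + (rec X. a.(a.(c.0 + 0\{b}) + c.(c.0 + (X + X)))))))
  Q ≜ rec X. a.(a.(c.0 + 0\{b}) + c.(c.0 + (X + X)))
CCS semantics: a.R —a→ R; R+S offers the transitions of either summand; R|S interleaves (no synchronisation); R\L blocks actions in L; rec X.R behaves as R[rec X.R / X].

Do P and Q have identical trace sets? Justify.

P's transition system — 5 states:
  p0 = a.(a.(c.0 + 0\{b}) + c.(c.0 + ((rec X. a.(a.(c.0 + 0\{b}) + c.(c.0 + (X + X)))) + (rec X. a.(a.(c.0 + 0\{b}) + c.(c.0 + (X + X))))))) → —a→ p1
  p1 = a.(c.0 + 0\{b}) + c.(c.0 + ((rec X. a.(a.(c.0 + 0\{b}) + c.(c.0 + (X + X)))) + (rec X. a.(a.(c.0 + 0\{b}) + c.(c.0 + (X + X)))))) → —a→ p2, —c→ p3
  p2 = c.0 + 0\{b} → —c→ p4
  p3 = c.0 + ((rec X. a.(a.(c.0 + 0\{b}) + c.(c.0 + (X + X)))) + (rec X. a.(a.(c.0 + 0\{b}) + c.(c.0 + (X + X))))) → —a→ p1, —c→ p4
  p4 = 0 → stopped
Q's transition system — 5 states:
  q0 = rec X. a.(a.(c.0 + 0\{b}) + c.(c.0 + (X + X))) → —a→ q1
  q1 = a.(c.0 + 0\{b}) + c.(c.0 + ((rec X. a.(a.(c.0 + 0\{b}) + c.(c.0 + (X + X)))) + (rec X. a.(a.(c.0 + 0\{b}) + c.(c.0 + (X + X)))))) → —a→ q2, —c→ q3
  q2 = c.0 + 0\{b} → —c→ q4
  q3 = c.0 + ((rec X. a.(a.(c.0 + 0\{b}) + c.(c.0 + (X + X)))) + (rec X. a.(a.(c.0 + 0\{b}) + c.(c.0 + (X + X))))) → —a→ q1, —c→ q4
  q4 = 0 → stopped
Partition-refinement fixed point:
  B0 = {p0, q0}
  B1 = {p1, q1}
  B2 = {p3, q3}
  B3 = {p4, q4}
  B4 = {p2, q2}
p0 ∈ B0, q0 ∈ B0 → same block
Bisimilar ⇒ trace-equivalent.

traces(P) = traces(Q)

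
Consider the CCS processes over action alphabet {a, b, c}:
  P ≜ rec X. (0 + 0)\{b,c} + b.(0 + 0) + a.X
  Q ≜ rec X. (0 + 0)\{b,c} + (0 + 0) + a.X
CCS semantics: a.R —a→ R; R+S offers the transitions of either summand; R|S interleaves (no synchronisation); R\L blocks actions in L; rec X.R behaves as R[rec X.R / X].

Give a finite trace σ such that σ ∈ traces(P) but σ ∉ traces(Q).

b

P's transition system — 2 states:
  m0 = rec X. (0 + 0)\{b,c} + b.(0 + 0) + a.X ⊢ ··a··> m0, ··b··> m1
  m1 = 0 + 0 ⊢ stopped
Q's transition system — 1 states:
  n0 = rec X. (0 + 0)\{b,c} + (0 + 0) + a.X ⊢ ··a··> n0
Executing b from P (initial set {m0}):
  after b @ step 1: {m1}
  P completes σ.
Executing b from Q (initial set {n0}):
  after b @ step 1: ∅  — Q cannot continue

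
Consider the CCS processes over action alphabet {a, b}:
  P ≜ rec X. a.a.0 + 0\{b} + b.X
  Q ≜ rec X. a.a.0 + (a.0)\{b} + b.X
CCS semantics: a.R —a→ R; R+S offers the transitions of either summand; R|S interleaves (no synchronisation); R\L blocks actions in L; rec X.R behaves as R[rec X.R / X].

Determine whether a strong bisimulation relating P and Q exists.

P's transition system — 3 states:
  p0 = rec X. a.a.0 + 0\{b} + b.X ⊢ =a=> p1, =b=> p0
  p1 = a.0 ⊢ =a=> p2
  p2 = 0 ⊢ ∅
Q's transition system — 4 states:
  q0 = rec X. a.a.0 + (a.0)\{b} + b.X ⊢ =a=> q1, =a=> q2, =b=> q0
  q1 = 0\{b} ⊢ ∅
  q2 = a.0 ⊢ =a=> q3
  q3 = 0 ⊢ ∅
Bisimilarity quotient blocks:
  B0 = {p0}
  B1 = {p1, q2}
  B2 = {p2, q1, q3}
  B3 = {q0}
p0 ∈ B0, q0 ∈ B3 → different blocks

not bisimilar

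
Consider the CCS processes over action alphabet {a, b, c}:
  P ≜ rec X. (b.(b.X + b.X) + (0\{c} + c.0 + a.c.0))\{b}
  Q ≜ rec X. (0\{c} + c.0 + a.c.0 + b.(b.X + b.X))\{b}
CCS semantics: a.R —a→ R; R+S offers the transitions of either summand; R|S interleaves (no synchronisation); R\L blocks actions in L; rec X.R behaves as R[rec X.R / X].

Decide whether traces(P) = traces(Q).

YES

P's transition system — 3 states:
  s0 = rec X. (b.(b.X + b.X) + (0\{c} + c.0 + a.c.0))\{b} has moves -a-> s1, -c-> s2
  s1 = (c.0)\{b} has moves -c-> s2
  s2 = 0\{b} has moves ∅
Q's transition system — 3 states:
  t0 = rec X. (0\{c} + c.0 + a.c.0 + b.(b.X + b.X))\{b} has moves -a-> t1, -c-> t2
  t1 = (c.0)\{b} has moves -c-> t2
  t2 = 0\{b} has moves ∅
Coarsest stable partition (strong bisimilarity classes):
  B0 = {s0, t0}
  B1 = {s2, t2}
  B2 = {s1, t1}
s0 ∈ B0, t0 ∈ B0 → same block
Bisimilar ⇒ trace-equivalent.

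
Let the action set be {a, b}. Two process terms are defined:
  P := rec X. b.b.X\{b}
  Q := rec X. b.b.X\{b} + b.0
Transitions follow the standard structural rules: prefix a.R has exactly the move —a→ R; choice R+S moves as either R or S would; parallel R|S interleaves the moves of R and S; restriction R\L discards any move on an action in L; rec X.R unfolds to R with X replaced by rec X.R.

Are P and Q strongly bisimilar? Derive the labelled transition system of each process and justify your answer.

P ≁ Q

P's transition system — 3 states:
  s0 = rec X. b.b.X\{b} ⊢ -b-> s1
  s1 = b.(rec X. b.b.X\{b})\{b} ⊢ -b-> s2
  s2 = (rec X. b.b.X\{b})\{b} ⊢ (no moves)
Q's transition system — 4 states:
  t0 = rec X. b.b.X\{b} + b.0 ⊢ -b-> t1, -b-> t2
  t1 = 0 ⊢ (no moves)
  t2 = b.(rec X. b.b.X\{b} + b.0)\{b} ⊢ -b-> t3
  t3 = (rec X. b.b.X\{b} + b.0)\{b} ⊢ (no moves)
Bisimilarity quotient blocks:
  B0 = {s0}
  B1 = {s1, t2}
  B2 = {s2, t1, t3}
  B3 = {t0}
s0 ∈ B0, t0 ∈ B3 → different blocks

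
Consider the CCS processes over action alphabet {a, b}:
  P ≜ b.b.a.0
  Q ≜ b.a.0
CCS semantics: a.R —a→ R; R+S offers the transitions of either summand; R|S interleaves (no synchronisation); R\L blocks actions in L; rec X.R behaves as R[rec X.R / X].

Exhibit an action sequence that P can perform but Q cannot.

bb

LTS(P): 4 reachable states
  p0 = b.b.a.0 ⊢ —b→ p1
  p1 = b.a.0 ⊢ —b→ p2
  p2 = a.0 ⊢ —a→ p3
  p3 = 0 ⊢ (no moves)
LTS(Q): 3 reachable states
  q0 = b.a.0 ⊢ —b→ q1
  q1 = a.0 ⊢ —a→ q2
  q2 = 0 ⊢ (no moves)
Trace ⟨bb⟩ through P, begin at {p0}:
  after b @ step 1: {p1}
  after b @ step 2: {p2}
  P completes σ.
Trace ⟨bb⟩ through Q, begin at {q0}:
  after b @ step 1: {q1}
  after b @ step 2: no successor for Q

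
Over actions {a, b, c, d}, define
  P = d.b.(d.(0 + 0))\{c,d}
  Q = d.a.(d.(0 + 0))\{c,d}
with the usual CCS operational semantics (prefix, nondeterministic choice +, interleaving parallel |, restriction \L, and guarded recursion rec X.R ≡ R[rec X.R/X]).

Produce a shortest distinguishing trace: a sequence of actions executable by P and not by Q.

Reachable graph of P (3 states):
  s0 = d.b.(d.(0 + 0))\{c,d} ⊢ ··d··> s1
  s1 = b.(d.(0 + 0))\{c,d} ⊢ ··b··> s2
  s2 = (d.(0 + 0))\{c,d} ⊢ stopped
Reachable graph of Q (3 states):
  t0 = d.a.(d.(0 + 0))\{c,d} ⊢ ··d··> t1
  t1 = a.(d.(0 + 0))\{c,d} ⊢ ··a··> t2
  t2 = (d.(0 + 0))\{c,d} ⊢ stopped
Trace ⟨db⟩ through P, begin at {s0}:
  after d @ step 1: {s1}
  after b @ step 2: {s2}
  ✓ P
Trace ⟨db⟩ through Q, begin at {t0}:
  after d @ step 1: {t1}
  after b @ step 2: no successor for Q

db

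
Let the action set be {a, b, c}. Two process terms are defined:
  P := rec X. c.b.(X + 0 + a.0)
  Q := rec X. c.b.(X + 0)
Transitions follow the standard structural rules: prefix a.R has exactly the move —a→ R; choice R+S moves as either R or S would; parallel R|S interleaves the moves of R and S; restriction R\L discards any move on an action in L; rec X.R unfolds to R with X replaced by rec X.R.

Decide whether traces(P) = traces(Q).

traces(P) ≠ traces(Q) — witness ⟨cba⟩

Reachable graph of P (4 states):
  s0 = rec X. c.b.(X + 0 + a.0) :: -c-> s1
  s1 = b.((rec X. c.b.(X + 0 + a.0)) + 0 + a.0) :: -b-> s2
  s2 = (rec X. c.b.(X + 0 + a.0)) + 0 + a.0 :: -a-> s3, -c-> s1
  s3 = 0 :: ·
Reachable graph of Q (3 states):
  t0 = rec X. c.b.(X + 0) :: -c-> t1
  t1 = b.((rec X. c.b.(X + 0)) + 0) :: -b-> t2
  t2 = (rec X. c.b.(X + 0)) + 0 :: -c-> t1
Run σ = ⟨cba⟩ on P: start {s0}
  step 1 (c): {s1}
  step 2 (b): {s2}
  step 3 (a): {s3}
  ✓ P
Run σ = ⟨cba⟩ on Q: start {t0}
  step 1 (c): {t1}
  step 2 (b): {t2}
  step 3 (a): no successor for Q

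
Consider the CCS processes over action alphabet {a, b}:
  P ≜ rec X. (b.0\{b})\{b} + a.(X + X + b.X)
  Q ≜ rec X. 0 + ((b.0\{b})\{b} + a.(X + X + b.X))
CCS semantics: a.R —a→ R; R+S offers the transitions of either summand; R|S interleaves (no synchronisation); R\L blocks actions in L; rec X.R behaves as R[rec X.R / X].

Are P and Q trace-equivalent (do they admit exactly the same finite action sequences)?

trace-equivalent

LTS(P): 2 reachable states
  u0 = rec X. (b.0\{b})\{b} + a.(X + X + b.X) has moves -a-> u1
  u1 = (rec X. (b.0\{b})\{b} + a.(X + X + b.X)) + (rec X. (b.0\{b})\{b} + a.(X + X + b.X)) + b.(rec X. (b.0\{b})\{b} + a.(X + X + b.X)) has moves -a-> u1, -b-> u0
LTS(Q): 2 reachable states
  v0 = rec X. 0 + ((b.0\{b})\{b} + a.(X + X + b.X)) has moves -a-> v1
  v1 = (rec X. 0 + ((b.0\{b})\{b} + a.(X + X + b.X))) + (rec X. 0 + ((b.0\{b})\{b} + a.(X + X + b.X))) + b.(rec X. 0 + ((b.0\{b})\{b} + a.(X + X + b.X))) has moves -a-> v1, -b-> v0
Bisimilarity quotient blocks:
  B0 = {u0, v0}
  B1 = {u1, v1}
u0 ∈ B0, v0 ∈ B0 → same block
Bisimilar ⇒ trace-equivalent.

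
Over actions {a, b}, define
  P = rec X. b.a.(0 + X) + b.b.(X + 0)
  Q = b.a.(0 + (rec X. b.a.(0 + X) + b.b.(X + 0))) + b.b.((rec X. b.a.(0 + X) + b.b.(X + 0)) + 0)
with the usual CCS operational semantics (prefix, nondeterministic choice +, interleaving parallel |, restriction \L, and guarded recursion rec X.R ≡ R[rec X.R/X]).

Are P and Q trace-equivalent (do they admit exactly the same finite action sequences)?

traces(P) = traces(Q)

Reachable graph of P (5 states):
  p0 = rec X. b.a.(0 + X) + b.b.(X + 0) has moves ··b··> p1, ··b··> p2
  p1 = a.(0 + (rec X. b.a.(0 + X) + b.b.(X + 0))) has moves ··a··> p3
  p2 = b.((rec X. b.a.(0 + X) + b.b.(X + 0)) + 0) has moves ··b··> p4
  p3 = 0 + (rec X. b.a.(0 + X) + b.b.(X + 0)) has moves ··b··> p1, ··b··> p2
  p4 = (rec X. b.a.(0 + X) + b.b.(X + 0)) + 0 has moves ··b··> p1, ··b··> p2
Reachable graph of Q (5 states):
  q0 = b.a.(0 + (rec X. b.a.(0 + X) + b.b.(X + 0))) + b.b.((rec X. b.a.(0 + X) + b.b.(X + 0)) + 0) has moves ··b··> q1, ··b··> q2
  q1 = a.(0 + (rec X. b.a.(0 + X) + b.b.(X + 0))) has moves ··a··> q3
  q2 = b.((rec X. b.a.(0 + X) + b.b.(X + 0)) + 0) has moves ··b··> q4
  q3 = 0 + (rec X. b.a.(0 + X) + b.b.(X + 0)) has moves ··b··> q1, ··b··> q2
  q4 = (rec X. b.a.(0 + X) + b.b.(X + 0)) + 0 has moves ··b··> q1, ··b··> q2
Bisimilarity quotient blocks:
  B0 = {p0, p3, p4, q0, q3, q4}
  B1 = {p1, q1}
  B2 = {p2, q2}
p0 ∈ B0, q0 ∈ B0 → same block
Bisimilar ⇒ trace-equivalent.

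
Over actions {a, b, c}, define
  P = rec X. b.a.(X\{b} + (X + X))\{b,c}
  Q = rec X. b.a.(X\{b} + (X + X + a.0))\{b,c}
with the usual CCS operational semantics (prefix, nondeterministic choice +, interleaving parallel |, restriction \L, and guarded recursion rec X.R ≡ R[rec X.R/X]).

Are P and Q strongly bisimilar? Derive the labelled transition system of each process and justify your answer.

NO

Reachable graph of P (3 states):
  m0 = rec X. b.a.(X\{b} + (X + X))\{b,c} has moves --b--▸ m1
  m1 = a.((rec X. b.a.(X\{b} + (X + X))\{b,c})\{b} + ((rec X. b.a.(X\{b} + (X + X))\{b,c}) + (rec X. b.a.(X\{b} + (X + X))\{b,c})))\{b,c} has moves --a--▸ m2
  m2 = ((rec X. b.a.(X\{b} + (X + X))\{b,c})\{b} + ((rec X. b.a.(X\{b} + (X + X))\{b,c}) + (rec X. b.a.(X\{b} + (X + X))\{b,c})))\{b,c} has moves ∅
Reachable graph of Q (4 states):
  n0 = rec X. b.a.(X\{b} + (X + X + a.0))\{b,c} has moves --b--▸ n1
  n1 = a.((rec X. b.a.(X\{b} + (X + X + a.0))\{b,c})\{b} + ((rec X. b.a.(X\{b} + (X + X + a.0))\{b,c}) + (rec X. b.a.(X\{b} + (X + X + a.0))\{b,c}) + a.0))\{b,c} has moves --a--▸ n2
  n2 = ((rec X. b.a.(X\{b} + (X + X + a.0))\{b,c})\{b} + ((rec X. b.a.(X\{b} + (X + X + a.0))\{b,c}) + (rec X. b.a.(X\{b} + (X + X + a.0))\{b,c}) + a.0))\{b,c} has moves --a--▸ n3
  n3 = 0\{b,c} has moves ∅
Partition-refinement fixed point:
  B0 = {m0}
  B1 = {m1, n2}
  B2 = {m2, n3}
  B3 = {n0}
  B4 = {n1}
m0 ∈ B0, n0 ∈ B3 → different blocks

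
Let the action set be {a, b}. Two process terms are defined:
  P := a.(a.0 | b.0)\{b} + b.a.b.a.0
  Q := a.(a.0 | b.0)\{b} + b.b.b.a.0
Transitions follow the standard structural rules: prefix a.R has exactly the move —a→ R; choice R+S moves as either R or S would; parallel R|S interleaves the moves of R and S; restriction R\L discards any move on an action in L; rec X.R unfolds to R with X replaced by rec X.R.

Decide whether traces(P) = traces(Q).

P's transition system — 7 states:
  u0 = a.(a.0 | b.0)\{b} + b.a.b.a.0 → -a-> u1, -b-> u2
  u1 = (a.0 | b.0)\{b} → -a-> u3
  u2 = a.b.a.0 → -a-> u4
  u3 = (0 | b.0)\{b} → stopped
  u4 = b.a.0 → -b-> u5
  u5 = a.0 → -a-> u6
  u6 = 0 → stopped
Q's transition system — 7 states:
  v0 = a.(a.0 | b.0)\{b} + b.b.b.a.0 → -a-> v1, -b-> v2
  v1 = (a.0 | b.0)\{b} → -a-> v3
  v2 = b.b.a.0 → -b-> v4
  v3 = (0 | b.0)\{b} → stopped
  v4 = b.a.0 → -b-> v5
  v5 = a.0 → -a-> v6
  v6 = 0 → stopped
Run σ = ⟨ba⟩ on P: start {u0}
  step 1 (b): {u2}
  step 2 (a): {u4}
  P completes σ.
Run σ = ⟨ba⟩ on Q: start {v0}
  step 1 (b): {v2}
  step 2 (a): ∅ (Q stuck)

traces(P) ≠ traces(Q) — witness ⟨ba⟩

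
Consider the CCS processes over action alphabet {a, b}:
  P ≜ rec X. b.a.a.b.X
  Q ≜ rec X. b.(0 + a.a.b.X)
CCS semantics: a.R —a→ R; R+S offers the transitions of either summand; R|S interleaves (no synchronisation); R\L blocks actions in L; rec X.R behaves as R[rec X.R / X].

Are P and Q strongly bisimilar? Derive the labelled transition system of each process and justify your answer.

bisimilar

Reachable graph of P (4 states):
  p0 = rec X. b.a.a.b.X :: —b→ p1
  p1 = a.a.b.(rec X. b.a.a.b.X) :: —a→ p2
  p2 = a.b.(rec X. b.a.a.b.X) :: —a→ p3
  p3 = b.(rec X. b.a.a.b.X) :: —b→ p0
Reachable graph of Q (4 states):
  q0 = rec X. b.(0 + a.a.b.X) :: —b→ q1
  q1 = 0 + a.a.b.(rec X. b.(0 + a.a.b.X)) :: —a→ q2
  q2 = a.b.(rec X. b.(0 + a.a.b.X)) :: —a→ q3
  q3 = b.(rec X. b.(0 + a.a.b.X)) :: —b→ q0
Bisimilarity quotient blocks:
  B0 = {p0, q0}
  B1 = {p1, q1}
  B2 = {p2, q2}
  B3 = {p3, q3}
p0 ∈ B0, q0 ∈ B0 → same block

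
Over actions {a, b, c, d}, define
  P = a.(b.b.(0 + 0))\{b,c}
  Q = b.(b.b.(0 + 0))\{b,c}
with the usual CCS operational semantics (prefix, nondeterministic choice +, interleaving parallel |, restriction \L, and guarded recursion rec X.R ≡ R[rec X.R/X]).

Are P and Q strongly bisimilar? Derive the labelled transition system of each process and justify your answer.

LTS(P): 2 reachable states
  p0 = a.(b.b.(0 + 0))\{b,c} → =a=> p1
  p1 = (b.b.(0 + 0))\{b,c} → stopped
LTS(Q): 2 reachable states
  q0 = b.(b.b.(0 + 0))\{b,c} → =b=> q1
  q1 = (b.b.(0 + 0))\{b,c} → stopped
Bisimilarity quotient blocks:
  B0 = {p0}
  B1 = {p1, q1}
  B2 = {q0}
p0 ∈ B0, q0 ∈ B2 → different blocks

NO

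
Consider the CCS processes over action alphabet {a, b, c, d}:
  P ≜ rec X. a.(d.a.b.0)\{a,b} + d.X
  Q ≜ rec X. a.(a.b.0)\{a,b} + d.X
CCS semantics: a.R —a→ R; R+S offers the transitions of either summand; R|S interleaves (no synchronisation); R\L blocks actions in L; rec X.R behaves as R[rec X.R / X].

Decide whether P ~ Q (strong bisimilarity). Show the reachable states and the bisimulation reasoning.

NO

Reachable graph of P (3 states):
  s0 = rec X. a.(d.a.b.0)\{a,b} + d.X ⊢ ··a··> s1, ··d··> s0
  s1 = (d.a.b.0)\{a,b} ⊢ ··d··> s2
  s2 = (a.b.0)\{a,b} ⊢ stopped
Reachable graph of Q (2 states):
  t0 = rec X. a.(a.b.0)\{a,b} + d.X ⊢ ··a··> t1, ··d··> t0
  t1 = (a.b.0)\{a,b} ⊢ stopped
Partition-refinement fixed point:
  B0 = {s0}
  B1 = {s1}
  B2 = {s2, t1}
  B3 = {t0}
s0 ∈ B0, t0 ∈ B3 → different blocks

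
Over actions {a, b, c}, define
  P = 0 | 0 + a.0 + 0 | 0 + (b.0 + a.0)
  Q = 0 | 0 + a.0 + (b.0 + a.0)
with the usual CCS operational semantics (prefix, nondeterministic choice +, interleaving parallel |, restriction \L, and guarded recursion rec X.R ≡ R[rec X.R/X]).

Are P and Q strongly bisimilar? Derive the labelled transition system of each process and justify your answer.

Reachable graph of P (2 states):
  m0 = 0 | 0 + a.0 + 0 | 0 + (b.0 + a.0) ⊢ -a-> m1, -b-> m1
  m1 = 0 ⊢ deadlocked
Reachable graph of Q (2 states):
  n0 = 0 | 0 + a.0 + (b.0 + a.0) ⊢ -a-> n1, -b-> n1
  n1 = 0 ⊢ deadlocked
Partition-refinement fixed point:
  B0 = {m0, n0}
  B1 = {m1, n1}
m0 ∈ B0, n0 ∈ B0 → same block

bisimilar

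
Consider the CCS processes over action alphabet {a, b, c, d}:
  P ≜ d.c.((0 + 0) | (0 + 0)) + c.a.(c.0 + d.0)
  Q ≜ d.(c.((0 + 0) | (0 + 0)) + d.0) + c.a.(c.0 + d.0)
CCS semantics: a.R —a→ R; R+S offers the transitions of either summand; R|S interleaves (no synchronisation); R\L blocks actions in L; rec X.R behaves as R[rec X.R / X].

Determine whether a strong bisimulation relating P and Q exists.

not bisimilar

Reachable graph of P (6 states):
  u0 = d.c.((0 + 0) | (0 + 0)) + c.a.(c.0 + d.0) | ··c··> u1, ··d··> u2
  u1 = a.(c.0 + d.0) | ··a··> u3
  u2 = c.((0 + 0) | (0 + 0)) | ··c··> u4
  u3 = c.0 + d.0 | ··c··> u5, ··d··> u5
  u4 = (0 + 0) | (0 + 0) | deadlocked
  u5 = 0 | deadlocked
Reachable graph of Q (6 states):
  v0 = d.(c.((0 + 0) | (0 + 0)) + d.0) + c.a.(c.0 + d.0) | ··c··> v1, ··d··> v2
  v1 = a.(c.0 + d.0) | ··a··> v3
  v2 = c.((0 + 0) | (0 + 0)) + d.0 | ··c··> v4, ··d··> v5
  v3 = c.0 + d.0 | ··c··> v5, ··d··> v5
  v4 = (0 + 0) | (0 + 0) | deadlocked
  v5 = 0 | deadlocked
Coarsest stable partition (strong bisimilarity classes):
  B0 = {u0}
  B1 = {u1, v1}
  B2 = {u3, v2, v3}
  B3 = {u4, u5, v4, v5}
  B4 = {u2}
  B5 = {v0}
u0 ∈ B0, v0 ∈ B5 → different blocks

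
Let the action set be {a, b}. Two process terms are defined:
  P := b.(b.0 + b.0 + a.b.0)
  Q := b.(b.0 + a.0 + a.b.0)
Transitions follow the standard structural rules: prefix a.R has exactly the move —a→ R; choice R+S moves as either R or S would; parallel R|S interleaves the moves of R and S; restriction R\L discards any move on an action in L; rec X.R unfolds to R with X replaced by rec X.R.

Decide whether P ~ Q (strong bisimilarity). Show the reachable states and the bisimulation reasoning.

P ≁ Q

LTS(P): 4 reachable states
  u0 = b.(b.0 + b.0 + a.b.0) has moves —b→ u1
  u1 = b.0 + b.0 + a.b.0 has moves —a→ u2, —b→ u3
  u2 = b.0 has moves —b→ u3
  u3 = 0 has moves ·
LTS(Q): 4 reachable states
  v0 = b.(b.0 + a.0 + a.b.0) has moves —b→ v1
  v1 = b.0 + a.0 + a.b.0 has moves —a→ v2, —a→ v3, —b→ v2
  v2 = 0 has moves ·
  v3 = b.0 has moves —b→ v2
Coarsest stable partition (strong bisimilarity classes):
  B0 = {u0}
  B1 = {u1}
  B2 = {u2, v3}
  B3 = {u3, v2}
  B4 = {v0}
  B5 = {v1}
u0 ∈ B0, v0 ∈ B4 → different blocks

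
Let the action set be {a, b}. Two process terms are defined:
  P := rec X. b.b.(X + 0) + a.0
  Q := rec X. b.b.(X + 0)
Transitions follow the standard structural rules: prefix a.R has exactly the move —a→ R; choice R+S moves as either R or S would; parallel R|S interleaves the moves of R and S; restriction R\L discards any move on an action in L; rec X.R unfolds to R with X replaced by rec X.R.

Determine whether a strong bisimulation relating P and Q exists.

P's transition system — 4 states:
  s0 = rec X. b.b.(X + 0) + a.0 has moves ··a··> s1, ··b··> s2
  s1 = 0 has moves stopped
  s2 = b.((rec X. b.b.(X + 0) + a.0) + 0) has moves ··b··> s3
  s3 = (rec X. b.b.(X + 0) + a.0) + 0 has moves ··a··> s1, ··b··> s2
Q's transition system — 3 states:
  t0 = rec X. b.b.(X + 0) has moves ··b··> t1
  t1 = b.((rec X. b.b.(X + 0)) + 0) has moves ··b··> t2
  t2 = (rec X. b.b.(X + 0)) + 0 has moves ··b··> t1
Bisimilarity quotient blocks:
  B0 = {s0, s3}
  B1 = {s2}
  B2 = {s1}
  B3 = {t0, t1, t2}
s0 ∈ B0, t0 ∈ B3 → different blocks

NO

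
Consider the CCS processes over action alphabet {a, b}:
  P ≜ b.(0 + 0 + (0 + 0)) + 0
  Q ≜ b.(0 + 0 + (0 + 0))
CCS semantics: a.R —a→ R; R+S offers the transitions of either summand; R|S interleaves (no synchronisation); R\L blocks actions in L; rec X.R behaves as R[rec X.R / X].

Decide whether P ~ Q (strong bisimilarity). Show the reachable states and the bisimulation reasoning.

LTS(P): 2 reachable states
  p0 = b.(0 + 0 + (0 + 0)) + 0 → —b→ p1
  p1 = 0 + 0 + (0 + 0) → (no moves)
LTS(Q): 2 reachable states
  q0 = b.(0 + 0 + (0 + 0)) → —b→ q1
  q1 = 0 + 0 + (0 + 0) → (no moves)
Coarsest stable partition (strong bisimilarity classes):
  B0 = {p0, q0}
  B1 = {p1, q1}
p0 ∈ B0, q0 ∈ B0 → same block

P ~ Q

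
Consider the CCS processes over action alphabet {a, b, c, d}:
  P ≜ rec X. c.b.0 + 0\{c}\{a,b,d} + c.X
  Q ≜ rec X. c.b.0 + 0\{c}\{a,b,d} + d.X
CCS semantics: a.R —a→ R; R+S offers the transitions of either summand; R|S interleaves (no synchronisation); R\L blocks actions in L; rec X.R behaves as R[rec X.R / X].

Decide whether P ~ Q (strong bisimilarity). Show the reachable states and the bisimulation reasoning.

not bisimilar

Reachable graph of P (3 states):
  u0 = rec X. c.b.0 + 0\{c}\{a,b,d} + c.X | =c=> u0, =c=> u1
  u1 = b.0 | =b=> u2
  u2 = 0 | (no moves)
Reachable graph of Q (3 states):
  v0 = rec X. c.b.0 + 0\{c}\{a,b,d} + d.X | =c=> v1, =d=> v0
  v1 = b.0 | =b=> v2
  v2 = 0 | (no moves)
Bisimilarity quotient blocks:
  B0 = {u0}
  B1 = {u1, v1}
  B2 = {u2, v2}
  B3 = {v0}
u0 ∈ B0, v0 ∈ B3 → different blocks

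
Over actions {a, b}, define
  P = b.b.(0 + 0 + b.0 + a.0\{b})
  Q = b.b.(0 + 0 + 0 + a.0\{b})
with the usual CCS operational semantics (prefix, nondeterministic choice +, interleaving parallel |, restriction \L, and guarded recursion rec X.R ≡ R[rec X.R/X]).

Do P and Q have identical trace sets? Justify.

NO — witness ⟨bbb⟩

LTS(P): 5 reachable states
  m0 = b.b.(0 + 0 + b.0 + a.0\{b}) has moves -b-> m1
  m1 = b.(0 + 0 + b.0 + a.0\{b}) has moves -b-> m2
  m2 = 0 + 0 + b.0 + a.0\{b} has moves -a-> m3, -b-> m4
  m3 = 0\{b} has moves deadlocked
  m4 = 0 has moves deadlocked
LTS(Q): 4 reachable states
  n0 = b.b.(0 + 0 + 0 + a.0\{b}) has moves -b-> n1
  n1 = b.(0 + 0 + 0 + a.0\{b}) has moves -b-> n2
  n2 = 0 + 0 + 0 + a.0\{b} has moves -a-> n3
  n3 = 0\{b} has moves deadlocked
Run σ = ⟨bbb⟩ on P: start {m0}
  step 1 (b): {m1}
  step 2 (b): {m2}
  step 3 (b): {m4}
  ✓ P
Run σ = ⟨bbb⟩ on Q: start {n0}
  step 1 (b): {n1}
  step 2 (b): {n2}
  step 3 (b): no successor for Q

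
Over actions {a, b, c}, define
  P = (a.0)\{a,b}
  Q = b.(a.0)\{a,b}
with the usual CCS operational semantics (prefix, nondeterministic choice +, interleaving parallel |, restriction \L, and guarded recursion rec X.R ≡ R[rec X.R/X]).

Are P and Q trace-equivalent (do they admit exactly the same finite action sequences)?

traces(P) ≠ traces(Q) — witness ⟨b⟩

LTS(P): 1 reachable states
  m0 = (a.0)\{a,b} has moves (no moves)
LTS(Q): 2 reachable states
  n0 = b.(a.0)\{a,b} has moves -b-> n1
  n1 = (a.0)\{a,b} has moves (no moves)
Executing b from Q (initial set {n0}):
  [1] b ⇒ {n1}
  ✓ Q
Executing b from P (initial set {m0}):
  [1] b ⇒ no successor for P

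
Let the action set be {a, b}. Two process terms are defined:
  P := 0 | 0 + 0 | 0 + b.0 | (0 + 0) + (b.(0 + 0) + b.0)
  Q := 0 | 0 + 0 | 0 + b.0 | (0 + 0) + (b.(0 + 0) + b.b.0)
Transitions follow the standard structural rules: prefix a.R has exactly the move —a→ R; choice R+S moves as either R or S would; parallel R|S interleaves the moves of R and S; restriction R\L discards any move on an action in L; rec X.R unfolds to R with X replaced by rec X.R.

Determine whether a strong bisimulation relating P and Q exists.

LTS(P): 4 reachable states
  u0 = 0 | 0 + 0 | 0 + b.0 | (0 + 0) + (b.(0 + 0) + b.0) has moves -b-> u1, -b-> u2, -b-> u3
  u1 = 0 has moves deadlocked
  u2 = 0 + 0 has moves deadlocked
  u3 = 0 | (0 + 0) has moves deadlocked
LTS(Q): 5 reachable states
  v0 = 0 | 0 + 0 | 0 + b.0 | (0 + 0) + (b.(0 + 0) + b.b.0) has moves -b-> v1, -b-> v2, -b-> v3
  v1 = 0 + 0 has moves deadlocked
  v2 = 0 | (0 + 0) has moves deadlocked
  v3 = b.0 has moves -b-> v4
  v4 = 0 has moves deadlocked
Partition-refinement fixed point:
  B0 = {u0, v3}
  B1 = {u1, u2, u3, v1, v2, v4}
  B2 = {v0}
u0 ∈ B0, v0 ∈ B2 → different blocks

NO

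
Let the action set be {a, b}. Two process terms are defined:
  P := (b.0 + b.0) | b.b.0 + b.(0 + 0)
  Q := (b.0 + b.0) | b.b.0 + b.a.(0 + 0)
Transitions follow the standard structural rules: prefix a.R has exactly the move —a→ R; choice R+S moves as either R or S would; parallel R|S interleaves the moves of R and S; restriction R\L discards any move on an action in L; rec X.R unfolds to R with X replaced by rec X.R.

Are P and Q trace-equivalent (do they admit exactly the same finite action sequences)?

Reachable graph of P (7 states):
  m0 = (b.0 + b.0) | b.b.0 + b.(0 + 0) | --b--▸ m1, --b--▸ m2, --b--▸ m3
  m1 = (b.0 + b.0) | b.0 | --b--▸ m4, --b--▸ m5
  m2 = 0 + 0 | deadlocked
  m3 = 0 | b.b.0 | --b--▸ m5
  m4 = (b.0 + b.0) | 0 | --b--▸ m6
  m5 = 0 | b.0 | --b--▸ m6
  m6 = 0 | 0 | deadlocked
Reachable graph of Q (8 states):
  n0 = (b.0 + b.0) | b.b.0 + b.a.(0 + 0) | --b--▸ n1, --b--▸ n2, --b--▸ n3
  n1 = (b.0 + b.0) | b.0 | --b--▸ n4, --b--▸ n5
  n2 = 0 | b.b.0 | --b--▸ n5
  n3 = a.(0 + 0) | --a--▸ n6
  n4 = (b.0 + b.0) | 0 | --b--▸ n7
  n5 = 0 | b.0 | --b--▸ n7
  n6 = 0 + 0 | deadlocked
  n7 = 0 | 0 | deadlocked
Trace ⟨ba⟩ through Q, begin at {n0}:
  after b @ step 1: {n1, n2, n3}
  after a @ step 2: {n6}
  ✓ Q
Trace ⟨ba⟩ through P, begin at {m0}:
  after b @ step 1: {m1, m2, m3}
  after a @ step 2: no successor for P

trace-distinct — witness ⟨ba⟩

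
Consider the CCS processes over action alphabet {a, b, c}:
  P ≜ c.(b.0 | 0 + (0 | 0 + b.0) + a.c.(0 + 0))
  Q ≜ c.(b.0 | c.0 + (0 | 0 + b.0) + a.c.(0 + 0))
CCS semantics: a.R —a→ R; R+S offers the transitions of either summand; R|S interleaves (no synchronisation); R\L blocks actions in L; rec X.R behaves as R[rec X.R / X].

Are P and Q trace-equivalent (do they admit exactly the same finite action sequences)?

trace-distinct — witness ⟨cc⟩

P's transition system — 6 states:
  m0 = c.(b.0 | 0 + (0 | 0 + b.0) + a.c.(0 + 0)) → —c→ m1
  m1 = b.0 | 0 + (0 | 0 + b.0) + a.c.(0 + 0) → —a→ m2, —b→ m3, —b→ m4
  m2 = c.(0 + 0) → —c→ m5
  m3 = 0 → ·
  m4 = 0 | 0 → ·
  m5 = 0 + 0 → ·
Q's transition system — 8 states:
  n0 = c.(b.0 | c.0 + (0 | 0 + b.0) + a.c.(0 + 0)) → —c→ n1
  n1 = b.0 | c.0 + (0 | 0 + b.0) + a.c.(0 + 0) → —a→ n2, —b→ n3, —b→ n4, —c→ n5
  n2 = c.(0 + 0) → —c→ n6
  n3 = 0 → ·
  n4 = 0 | c.0 → —c→ n7
  n5 = b.0 | 0 → —b→ n7
  n6 = 0 + 0 → ·
  n7 = 0 | 0 → ·
Executing cc from Q (initial set {n0}):
  [1] c ⇒ {n1}
  [2] c ⇒ {n5}
  Q completes σ.
Executing cc from P (initial set {m0}):
  [1] c ⇒ {m1}
  [2] c ⇒ ∅ (P stuck)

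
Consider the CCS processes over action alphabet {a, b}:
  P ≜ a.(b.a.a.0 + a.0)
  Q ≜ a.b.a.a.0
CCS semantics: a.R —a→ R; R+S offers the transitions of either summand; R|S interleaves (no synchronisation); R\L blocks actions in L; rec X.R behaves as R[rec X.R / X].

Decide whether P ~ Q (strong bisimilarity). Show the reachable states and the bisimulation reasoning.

not bisimilar

LTS(P): 5 reachable states
  p0 = a.(b.a.a.0 + a.0) :: =a=> p1
  p1 = b.a.a.0 + a.0 :: =a=> p2, =b=> p3
  p2 = 0 :: ∅
  p3 = a.a.0 :: =a=> p4
  p4 = a.0 :: =a=> p2
LTS(Q): 5 reachable states
  q0 = a.b.a.a.0 :: =a=> q1
  q1 = b.a.a.0 :: =b=> q2
  q2 = a.a.0 :: =a=> q3
  q3 = a.0 :: =a=> q4
  q4 = 0 :: ∅
Partition-refinement fixed point:
  B0 = {p0}
  B1 = {p1}
  B2 = {p2, q4}
  B3 = {p3, q2}
  B4 = {p4, q3}
  B5 = {q0}
  B6 = {q1}
p0 ∈ B0, q0 ∈ B5 → different blocks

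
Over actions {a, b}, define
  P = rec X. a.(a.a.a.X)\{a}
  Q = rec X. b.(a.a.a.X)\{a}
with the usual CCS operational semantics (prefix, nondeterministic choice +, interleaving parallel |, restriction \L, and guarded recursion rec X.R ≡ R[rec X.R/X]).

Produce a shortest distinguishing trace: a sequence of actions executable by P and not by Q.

a

LTS(P): 2 reachable states
  p0 = rec X. a.(a.a.a.X)\{a} → ··a··> p1
  p1 = (a.a.a.(rec X. a.(a.a.a.X)\{a}))\{a} → stopped
LTS(Q): 2 reachable states
  q0 = rec X. b.(a.a.a.X)\{a} → ··b··> q1
  q1 = (a.a.a.(rec X. b.(a.a.a.X)\{a}))\{a} → stopped
Executing a from P (initial set {p0}):
  step 1 (a): {p1}
  ✓ P
Executing a from Q (initial set {q0}):
  step 1 (a): ∅  — Q cannot continue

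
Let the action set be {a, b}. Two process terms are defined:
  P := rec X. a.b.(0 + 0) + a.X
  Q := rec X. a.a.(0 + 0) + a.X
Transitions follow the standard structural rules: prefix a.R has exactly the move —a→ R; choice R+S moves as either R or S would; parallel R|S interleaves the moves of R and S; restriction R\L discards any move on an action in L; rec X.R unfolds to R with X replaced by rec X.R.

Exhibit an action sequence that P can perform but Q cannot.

ab

LTS(P): 3 reachable states
  u0 = rec X. a.b.(0 + 0) + a.X → -a-> u0, -a-> u1
  u1 = b.(0 + 0) → -b-> u2
  u2 = 0 + 0 → ·
LTS(Q): 3 reachable states
  v0 = rec X. a.a.(0 + 0) + a.X → -a-> v0, -a-> v1
  v1 = a.(0 + 0) → -a-> v2
  v2 = 0 + 0 → ·
Trace ⟨ab⟩ through P, begin at {u0}:
  [1] a ⇒ {u0, u1}
  [2] b ⇒ {u2}
  P completes σ.
Trace ⟨ab⟩ through Q, begin at {v0}:
  [1] a ⇒ {v0, v1}
  [2] b ⇒ ∅ (Q stuck)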